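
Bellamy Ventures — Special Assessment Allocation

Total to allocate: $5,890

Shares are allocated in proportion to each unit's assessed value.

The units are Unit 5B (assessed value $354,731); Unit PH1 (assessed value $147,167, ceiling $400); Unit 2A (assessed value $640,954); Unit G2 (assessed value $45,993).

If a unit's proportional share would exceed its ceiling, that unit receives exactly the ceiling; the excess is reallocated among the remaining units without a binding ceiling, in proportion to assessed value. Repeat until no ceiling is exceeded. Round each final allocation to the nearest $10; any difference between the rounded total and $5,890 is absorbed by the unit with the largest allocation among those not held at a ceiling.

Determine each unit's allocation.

Sum of assessed value: 1,188,845.
Unconstrained shares: Unit 5B 1,757.48; Unit PH1 729.12; Unit 2A 3,175.54; Unit G2 227.87.
Held at cap: Unit PH1 ($400); remaining pool $5,490 reallocated over remaining assessed value 1,041,678.
Shares after redistribution: Unit 5B 1,869.55 → $1,870; Unit 2A 3,378.05 → $3,380; Unit G2 242.40 → $240.

Unit 5B: $1,870 · Unit PH1: $400 · Unit 2A: $3,380 · Unit G2: $240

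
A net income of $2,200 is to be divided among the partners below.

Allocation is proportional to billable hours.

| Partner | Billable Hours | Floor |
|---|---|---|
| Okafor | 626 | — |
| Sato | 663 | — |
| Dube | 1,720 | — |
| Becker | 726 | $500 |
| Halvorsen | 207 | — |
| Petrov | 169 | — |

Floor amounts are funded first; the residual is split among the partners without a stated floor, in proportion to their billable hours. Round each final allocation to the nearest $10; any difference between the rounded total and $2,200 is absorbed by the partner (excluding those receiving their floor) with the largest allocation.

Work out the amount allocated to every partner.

Okafor: $310; Sato: $330; Dube: $880; Becker: $500; Halvorsen: $100; Petrov: $80

Minimums first: Becker $500. Residual $1,700.
Residual split over remaining billable hours 3,385: Okafor 314.39 → $310; Sato 332.97 → $330; Dube 863.81 → $860; Halvorsen 103.96 → $100; Petrov 84.87 → $80.
Rounding difference +$20 applied to Dube → $880.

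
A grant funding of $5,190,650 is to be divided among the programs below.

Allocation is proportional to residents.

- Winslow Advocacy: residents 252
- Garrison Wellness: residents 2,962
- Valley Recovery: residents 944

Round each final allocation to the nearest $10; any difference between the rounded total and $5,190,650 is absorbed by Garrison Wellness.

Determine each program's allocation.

Combined residents = 4,158.
Unrounded shares: Winslow Advocacy 252/4,158 × $5,190,650 = 314,584.85; Garrison Wellness 2,962/4,158 × $5,190,650 = 3,697,620.32; Valley Recovery 944/4,158 × $5,190,650 = 1,178,444.83.
At nearest $10: Winslow Advocacy $314,580; Garrison Wellness $3,697,620; Valley Recovery $1,178,440. Sum = $5,190,640.
Difference $5,190,650 − $5,190,640 = +$10 applied to Garrison Wellness: Garrison Wellness becomes $3,697,630.

Winslow Advocacy: $314,580 · Garrison Wellness: $3,697,630 · Valley Recovery: $1,178,440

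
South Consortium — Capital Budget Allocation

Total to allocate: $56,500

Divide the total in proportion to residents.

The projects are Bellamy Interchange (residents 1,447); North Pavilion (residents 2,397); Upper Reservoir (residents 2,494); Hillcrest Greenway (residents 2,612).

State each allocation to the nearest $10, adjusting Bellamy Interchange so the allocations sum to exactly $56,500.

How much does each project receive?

Total residents = 8,950.
Unrounded shares: Bellamy Interchange 1,447/8,950 × $56,500 = 9,134.69; North Pavilion 2,397/8,950 × $56,500 = 15,131.90; Upper Reservoir 2,494/8,950 × $56,500 = 15,744.25; Hillcrest Greenway 2,612/8,950 × $56,500 = 16,489.16.
Rounded to nearest $10: Bellamy Interchange $9,130; North Pavilion $15,130; Upper Reservoir $15,740; Hillcrest Greenway $16,490. Sum = $56,490.
Difference $56,500 − $56,490 = +$10 applied to Bellamy Interchange: Bellamy Interchange becomes $9,140.

Bellamy Interchange: $9,140 · North Pavilion: $15,130 · Upper Reservoir: $15,740 · Hillcrest Greenway: $16,490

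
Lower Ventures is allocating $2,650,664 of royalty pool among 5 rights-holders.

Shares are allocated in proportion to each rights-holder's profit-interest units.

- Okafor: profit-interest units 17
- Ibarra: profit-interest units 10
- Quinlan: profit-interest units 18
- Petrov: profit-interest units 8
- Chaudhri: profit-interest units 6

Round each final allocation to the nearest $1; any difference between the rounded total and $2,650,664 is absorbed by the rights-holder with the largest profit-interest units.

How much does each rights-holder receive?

Okafor: $763,751; Ibarra: $449,265; Quinlan: $808,677; Petrov: $359,412; Chaudhri: $269,559

Combined profit-interest units = 17 + 10 + 18 + 8 + 6 = 59.
Raw shares: Okafor 763,750.64; Ibarra 449,265.08; Quinlan 808,677.15; Petrov 359,412.07; Chaudhri 269,559.05.
At nearest $1: Okafor $763,751; Ibarra $449,265; Quinlan $808,677; Petrov $359,412; Chaudhri $269,559. Sum = $2,650,664.
Rounded total matches; no reconciliation needed.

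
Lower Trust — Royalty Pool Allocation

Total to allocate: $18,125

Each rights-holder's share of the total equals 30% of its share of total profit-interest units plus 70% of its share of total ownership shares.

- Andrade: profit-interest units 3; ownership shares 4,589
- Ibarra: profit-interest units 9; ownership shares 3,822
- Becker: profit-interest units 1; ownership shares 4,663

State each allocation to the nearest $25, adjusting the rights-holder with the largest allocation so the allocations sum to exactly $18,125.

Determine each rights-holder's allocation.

Andrade: $5,700 · Ibarra: $7,475 · Becker: $4,950

Profit-interest units total 13; ownership shares total 13,074.
Combined weights (30% profit-interest units + 70% ownership shares): Andrade 0.3149; Ibarra 0.4123; Becker 0.2727.
Unrounded shares: Andrade 5,708.15; Ibarra 7,473.44; Becker 4,943.42.
After rounding ($25): Andrade $5,700; Ibarra $7,475; Becker $4,950. Sum = $18,125.
No rounding difference to absorb.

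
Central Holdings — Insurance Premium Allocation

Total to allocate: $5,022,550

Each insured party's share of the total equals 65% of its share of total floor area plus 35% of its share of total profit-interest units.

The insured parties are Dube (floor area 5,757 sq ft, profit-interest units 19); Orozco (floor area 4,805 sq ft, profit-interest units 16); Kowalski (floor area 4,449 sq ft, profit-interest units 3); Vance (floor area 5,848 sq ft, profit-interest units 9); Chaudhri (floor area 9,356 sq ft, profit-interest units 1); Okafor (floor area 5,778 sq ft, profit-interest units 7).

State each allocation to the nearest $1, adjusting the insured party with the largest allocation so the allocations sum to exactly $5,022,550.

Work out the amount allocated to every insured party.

Totals — floor area 35,993, profit-interest units 55.
Combined weights (65% floor area + 35% profit-interest units): Dube 0.2249; Orozco 0.1886; Kowalski 0.0994; Vance 0.1629; Chaudhri 0.1753; Okafor 0.1489.
Raw shares: Dube 1,129,446.63; Orozco 947,212.74; Kowalski 499,420.77; Vance 818,083.75; Chaudhri 880,574.90; Okafor 747,811.21.
At nearest $1: Dube $1,129,447; Orozco $947,213; Kowalski $499,421; Vance $818,084; Chaudhri $880,575; Okafor $747,811. Sum = $5,022,551.
Difference $5,022,550 − $5,022,551 = −$1 applied to largest allocation (Dube): Dube becomes $1,129,446.

Dube: $1,129,446 · Orozco: $947,213 · Kowalski: $499,421 · Vance: $818,084 · Chaudhri: $880,575 · Okafor: $747,811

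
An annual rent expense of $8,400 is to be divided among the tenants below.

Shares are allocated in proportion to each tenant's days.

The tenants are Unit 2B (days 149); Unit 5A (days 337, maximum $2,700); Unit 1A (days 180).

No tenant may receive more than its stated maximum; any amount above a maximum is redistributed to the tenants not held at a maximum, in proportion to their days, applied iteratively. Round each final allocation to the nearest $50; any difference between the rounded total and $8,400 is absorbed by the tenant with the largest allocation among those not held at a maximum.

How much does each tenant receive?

Unit 2B: $2,600 · Unit 5A: $2,700 · Unit 1A: $3,100

Total days = 666.
Unconstrained shares: Unit 2B 1,879.28; Unit 5A 4,250.45; Unit 1A 2,270.27.
Capped: Unit 5A ($2,700); residual $5,700 reallocated over remaining days 329.
Remaining shares: Unit 2B 2,581.46 → $2,600; Unit 1A 3,118.54 → $3,100.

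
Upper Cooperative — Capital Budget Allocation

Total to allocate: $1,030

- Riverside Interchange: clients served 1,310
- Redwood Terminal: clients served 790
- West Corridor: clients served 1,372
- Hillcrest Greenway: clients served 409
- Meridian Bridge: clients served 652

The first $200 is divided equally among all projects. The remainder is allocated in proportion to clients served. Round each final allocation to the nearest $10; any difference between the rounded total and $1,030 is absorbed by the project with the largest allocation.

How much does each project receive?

Riverside Interchange: $280 · Redwood Terminal: $180 · West Corridor: $300 · Hillcrest Greenway: $110 · Meridian Bridge: $160

First tranche $200 split equally: $40 each.
Remainder $830 by clients served (total 4,533): Riverside Interchange 239.86 → $240; Redwood Terminal 144.65 → $140; West Corridor 251.22 → $250; Hillcrest Greenway 74.89 → $70; Meridian Bridge 119.38 → $120.
Rounding difference +$10 on remainder applied to West Corridor.
Totals: Riverside Interchange $40 + $240 = $280; Redwood Terminal $40 + $140 = $180; West Corridor $40 + $260 = $300; Hillcrest Greenway $40 + $70 = $110; Meridian Bridge $40 + $120 = $160.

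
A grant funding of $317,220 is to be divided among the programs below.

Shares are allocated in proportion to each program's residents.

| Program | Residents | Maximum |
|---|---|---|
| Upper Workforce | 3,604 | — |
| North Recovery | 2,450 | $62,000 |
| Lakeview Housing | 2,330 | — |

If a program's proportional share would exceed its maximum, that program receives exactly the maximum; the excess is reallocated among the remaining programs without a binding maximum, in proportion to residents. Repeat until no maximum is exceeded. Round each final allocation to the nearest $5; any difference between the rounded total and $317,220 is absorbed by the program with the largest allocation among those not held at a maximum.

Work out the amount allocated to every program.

Upper Workforce: $155,005 · North Recovery: $62,000 · Lakeview Housing: $100,215

Residents total: 8,384.
Pro-rata shares before constraints: Upper Workforce 136,362.22; North Recovery 92,699.07; Lakeview Housing 88,158.71.
Cap binds for North Recovery ($62,000); balance $255,220 reallocated over remaining residents 5,934.
Shares after redistribution: Upper Workforce 155,007.23 → $155,005; Lakeview Housing 100,212.77 → $100,215.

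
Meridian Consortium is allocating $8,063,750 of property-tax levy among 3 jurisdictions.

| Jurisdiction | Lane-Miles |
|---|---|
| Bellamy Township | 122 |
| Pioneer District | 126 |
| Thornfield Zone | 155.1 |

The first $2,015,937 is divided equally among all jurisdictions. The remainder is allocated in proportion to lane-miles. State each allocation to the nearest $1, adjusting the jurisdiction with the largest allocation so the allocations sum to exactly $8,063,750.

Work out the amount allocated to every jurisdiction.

Bellamy Township: $2,502,376; Pioneer District: $2,562,389; Thornfield Zone: $2,998,985

Equal tier: $2,015,937 ÷ 3 = $671,979 apiece.
Remainder $6,047,813 by lane-miles (total 403.1): Bellamy Township 1,830,397.39 → $1,830,397; Pioneer District 1,890,410.41 → $1,890,410; Thornfield Zone 2,327,005.20 → $2,327,005.
Rounding difference +$1 on remainder applied to Thornfield Zone.
Totals: Bellamy Township $671,979 + $1,830,397 = $2,502,376; Pioneer District $671,979 + $1,890,410 = $2,562,389; Thornfield Zone $671,979 + $2,327,006 = $2,998,985.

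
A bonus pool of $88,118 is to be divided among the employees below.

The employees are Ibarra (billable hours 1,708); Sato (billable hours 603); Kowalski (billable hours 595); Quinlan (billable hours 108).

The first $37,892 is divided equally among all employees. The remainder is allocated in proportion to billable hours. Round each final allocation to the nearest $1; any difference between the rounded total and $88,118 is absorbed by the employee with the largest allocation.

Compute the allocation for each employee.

Equal tier: $37,892 ÷ 4 = $9,473 apiece.
Remainder $50,226 by billable hours (total 3,014): Ibarra 28,462.51 → $28,463; Sato 10,048.53 → $10,049; Kowalski 9,915.22 → $9,915; Quinlan 1,799.74 → $1,800.
Rounding difference −$1 on remainder applied to Ibarra.
Totals: Ibarra $9,473 + $28,462 = $37,935; Sato $9,473 + $10,049 = $19,522; Kowalski $9,473 + $9,915 = $19,388; Quinlan $9,473 + $1,800 = $11,273.

Ibarra: $37,935 | Sato: $19,522 | Kowalski: $19,388 | Quinlan: $11,273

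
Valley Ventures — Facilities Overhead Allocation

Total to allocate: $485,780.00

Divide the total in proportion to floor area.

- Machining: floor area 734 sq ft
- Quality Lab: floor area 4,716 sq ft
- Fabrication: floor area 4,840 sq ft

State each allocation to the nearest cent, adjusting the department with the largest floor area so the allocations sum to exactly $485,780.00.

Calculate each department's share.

Total floor area = 734 + 4,716 + 4,840 = 10,290.
Proportional shares: Machining 34,651.3625; Quality Lab 222,637.3644; Fabrication 228,491.2731.
At nearest cent: Machining $34,651.36; Quality Lab $222,637.36; Fabrication $228,491.27. Sum = $485,779.99.
Difference $485,780.00 − $485,779.99 = +$0.01 applied to largest floor area (Fabrication): Fabrication becomes $228,491.28.

Machining: $34,651.36 | Quality Lab: $222,637.36 | Fabrication: $228,491.28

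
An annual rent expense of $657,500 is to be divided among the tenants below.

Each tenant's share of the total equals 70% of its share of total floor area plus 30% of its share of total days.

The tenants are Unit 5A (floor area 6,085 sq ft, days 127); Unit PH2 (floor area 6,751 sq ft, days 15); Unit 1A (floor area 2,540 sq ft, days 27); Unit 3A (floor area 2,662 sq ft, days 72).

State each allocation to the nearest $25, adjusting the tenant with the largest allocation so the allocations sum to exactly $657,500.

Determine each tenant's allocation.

Floor area total 18,038; days total 241.
Combined weights (70% floor area + 30% days): Unit 5A 0.3942; Unit PH2 0.2807; Unit 1A 0.1322; Unit 3A 0.1929.
Raw shares: Unit 5A 259,207.31; Unit PH2 184,532.64; Unit 1A 86,908.12; Unit 3A 126,851.93.
After rounding ($25): Unit 5A $259,200; Unit PH2 $184,525; Unit 1A $86,900; Unit 3A $126,850. Sum = $657,475.
Difference $657,500 − $657,475 = +$25 applied to largest allocation (Unit 5A): Unit 5A becomes $259,225.

Unit 5A: $259,225 | Unit PH2: $184,525 | Unit 1A: $86,900 | Unit 3A: $126,850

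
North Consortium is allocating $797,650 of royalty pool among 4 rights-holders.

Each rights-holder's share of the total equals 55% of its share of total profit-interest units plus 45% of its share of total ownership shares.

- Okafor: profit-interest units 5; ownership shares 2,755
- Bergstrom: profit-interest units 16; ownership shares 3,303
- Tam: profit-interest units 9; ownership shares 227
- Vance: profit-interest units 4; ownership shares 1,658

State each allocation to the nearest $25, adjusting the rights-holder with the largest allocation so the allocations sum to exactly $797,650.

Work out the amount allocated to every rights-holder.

Okafor: $189,025 | Bergstrom: $355,725 | Tam: $126,375 | Vance: $126,525

Totals — profit-interest units 34, ownership shares 7,943.
Composite weights (55% profit-interest units + 45% ownership shares): Okafor 0.2370; Bergstrom 0.4460; Tam 0.1584; Vance 0.1586.
Raw shares: Okafor 189,013.68; Bergstrom 355,712.46; Tam 126,386.54; Vance 126,537.32.
Rounded to nearest $25: Okafor $189,025; Bergstrom $355,700; Tam $126,375; Vance $126,525. Sum = $797,625.
Difference $797,650 − $797,625 = +$25 applied to largest allocation (Bergstrom): Bergstrom becomes $355,725.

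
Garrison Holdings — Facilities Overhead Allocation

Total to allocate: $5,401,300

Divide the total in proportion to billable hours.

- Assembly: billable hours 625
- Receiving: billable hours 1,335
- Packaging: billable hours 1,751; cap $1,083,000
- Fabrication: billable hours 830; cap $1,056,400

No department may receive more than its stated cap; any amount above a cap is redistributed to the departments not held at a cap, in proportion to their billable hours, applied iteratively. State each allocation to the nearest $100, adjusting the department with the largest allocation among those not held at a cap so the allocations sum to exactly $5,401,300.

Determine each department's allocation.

Assembly: $1,040,100; Receiving: $2,221,800; Packaging: $1,083,000; Fabrication: $1,056,400

Total billable hours = 4,541.
Pro-rata shares before constraints: Assembly 743,407.29; Receiving 1,587,917.97; Packaging 2,082,729.86; Fabrication 987,244.88.
Cap binds for Packaging ($1,083,000); remaining pool $4,318,300 reallocated over remaining billable hours 2,790.
Cap binds for Fabrication ($1,056,400); remaining pool $3,261,900 reallocated over remaining billable hours 1,960.
Remaining shares: Assembly 1,040,146.68 → $1,040,100; Receiving 2,221,753.32 → $2,221,800.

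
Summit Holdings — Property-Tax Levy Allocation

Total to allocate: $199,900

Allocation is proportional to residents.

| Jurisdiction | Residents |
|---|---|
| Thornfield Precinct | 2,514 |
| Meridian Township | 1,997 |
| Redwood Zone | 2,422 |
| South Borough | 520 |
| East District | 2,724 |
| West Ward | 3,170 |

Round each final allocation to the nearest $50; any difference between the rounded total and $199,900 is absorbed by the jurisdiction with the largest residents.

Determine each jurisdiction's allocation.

Thornfield Precinct: $37,650 · Meridian Township: $29,900 · Redwood Zone: $36,250 · South Borough: $7,800 · East District: $40,800 · West Ward: $47,500

Combined residents = 2,514 + 1,997 + 2,422 + 520 + 2,724 + 3,170 = 13,347.
Pro-rata amounts: Thornfield Precinct 37,652.55; Meridian Township 29,909.37; Redwood Zone 36,274.65; South Borough 7,788.12; East District 40,797.75; West Ward 47,477.56.
Rounded to nearest $50: Thornfield Precinct $37,650; Meridian Township $29,900; Redwood Zone $36,250; South Borough $7,800; East District $40,800; West Ward $47,500. Sum = $199,900.
Rounded total matches; no reconciliation needed.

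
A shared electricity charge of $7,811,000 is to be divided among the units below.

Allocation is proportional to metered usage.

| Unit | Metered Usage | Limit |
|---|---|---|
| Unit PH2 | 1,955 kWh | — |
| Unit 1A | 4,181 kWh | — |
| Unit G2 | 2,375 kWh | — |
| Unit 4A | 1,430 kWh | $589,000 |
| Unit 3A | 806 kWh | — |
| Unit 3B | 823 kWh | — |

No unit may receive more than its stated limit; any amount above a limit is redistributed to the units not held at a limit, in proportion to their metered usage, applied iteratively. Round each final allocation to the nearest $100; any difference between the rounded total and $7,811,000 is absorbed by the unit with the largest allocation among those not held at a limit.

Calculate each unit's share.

Metered usage total: 11,570.
Proportional shares (ignoring caps): Unit PH2 1,319,836.21; Unit 1A 2,822,626.71; Unit G2 1,603,381.59; Unit 4A 965,404.49; Unit 3A 544,137.08; Unit 3B 555,613.92.
Capped: Unit 4A ($589,000); residual $7,222,000 reallocated over remaining metered usage 10,140.
Shares after redistribution: Unit PH2 1,392,407.30 → $1,392,400; Unit 1A 2,977,828.60 → $2,977,800; Unit G2 1,691,543.39 → $1,691,500; Unit 3A 574,056.41 → $574,100; Unit 3B 586,164.30 → $586,200.

Unit PH2: $1,392,400 | Unit 1A: $2,977,800 | Unit G2: $1,691,500 | Unit 4A: $589,000 | Unit 3A: $574,100 | Unit 3B: $586,200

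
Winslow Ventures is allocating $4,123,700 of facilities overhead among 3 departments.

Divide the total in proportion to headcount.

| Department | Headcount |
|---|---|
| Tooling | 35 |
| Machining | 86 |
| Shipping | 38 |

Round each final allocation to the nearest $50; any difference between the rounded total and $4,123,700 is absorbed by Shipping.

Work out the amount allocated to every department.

Tooling: $907,750; Machining: $2,230,450; Shipping: $985,500

Headcount total: 159.
Raw shares: Tooling 35/159 × $4,123,700 = 907,732.70; Machining 86/159 × $4,123,700 = 2,230,428.93; Shipping 38/159 × $4,123,700 = 985,538.36.
Rounded to nearest $50: Tooling $907,750; Machining $2,230,450; Shipping $985,550. Sum = $4,123,750.
Difference $4,123,700 − $4,123,750 = −$50 applied to Shipping: Shipping becomes $985,500.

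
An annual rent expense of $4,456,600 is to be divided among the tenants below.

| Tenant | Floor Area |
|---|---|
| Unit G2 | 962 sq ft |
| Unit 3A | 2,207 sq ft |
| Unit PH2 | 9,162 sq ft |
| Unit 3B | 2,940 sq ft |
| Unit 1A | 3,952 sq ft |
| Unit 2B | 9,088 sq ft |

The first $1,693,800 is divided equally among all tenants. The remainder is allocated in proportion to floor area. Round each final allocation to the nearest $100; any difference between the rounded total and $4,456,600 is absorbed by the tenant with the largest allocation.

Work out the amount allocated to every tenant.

Unit G2: $376,200; Unit 3A: $497,700; Unit PH2: $1,176,300; Unit 3B: $569,200; Unit 1A: $668,000; Unit 2B: $1,169,200

First tranche $1,693,800 split equally: $282,300 each.
Remainder $2,762,800 by floor area (total 28,311): Unit G2 93,879.18 → $93,900; Unit 3A 215,375.63 → $215,400; Unit PH2 894,096.77 → $894,100; Unit 3B 286,907.28 → $286,900; Unit 1A 385,665.84 → $385,700; Unit 2B 886,875.29 → $886,900.
Rounding difference −$100 on remainder applied to Unit PH2.
Totals: Unit G2 $282,300 + $93,900 = $376,200; Unit 3A $282,300 + $215,400 = $497,700; Unit PH2 $282,300 + $894,000 = $1,176,300; Unit 3B $282,300 + $286,900 = $569,200; Unit 1A $282,300 + $385,700 = $668,000; Unit 2B $282,300 + $886,900 = $1,169,200.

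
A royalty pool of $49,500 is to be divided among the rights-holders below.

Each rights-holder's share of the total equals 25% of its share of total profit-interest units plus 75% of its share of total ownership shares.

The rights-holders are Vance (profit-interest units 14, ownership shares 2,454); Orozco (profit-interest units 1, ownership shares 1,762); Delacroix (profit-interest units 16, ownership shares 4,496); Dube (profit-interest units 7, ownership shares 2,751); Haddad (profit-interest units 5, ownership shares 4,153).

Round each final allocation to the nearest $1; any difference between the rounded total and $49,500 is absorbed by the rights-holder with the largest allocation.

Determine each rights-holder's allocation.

Vance: $9,863; Orozco: $4,477; Delacroix: $15,293; Dube: $8,555; Haddad: $11,312

Totals — profit-interest units 43, ownership shares 15,616.
Combined weights (25% profit-interest units + 75% ownership shares): Vance 0.1993; Orozco 0.0904; Delacroix 0.3090; Dube 0.1728; Haddad 0.2285.
Pro-rata amounts: Vance 9,863.13; Orozco 4,476.72; Delacroix 15,293.30; Dube 8,554.68; Haddad 11,312.17.
Rounded to nearest $1: Vance $9,863; Orozco $4,477; Delacroix $15,293; Dube $8,555; Haddad $11,312. Sum = $49,500.
Sum already equals the total — no adjustment.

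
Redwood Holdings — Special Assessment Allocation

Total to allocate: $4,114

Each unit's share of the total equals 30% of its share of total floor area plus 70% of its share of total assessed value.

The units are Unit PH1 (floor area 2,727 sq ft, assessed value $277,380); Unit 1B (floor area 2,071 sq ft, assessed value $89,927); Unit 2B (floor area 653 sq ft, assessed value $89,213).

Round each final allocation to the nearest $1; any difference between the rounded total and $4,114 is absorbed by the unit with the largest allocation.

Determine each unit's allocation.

Unit PH1: $2,367 | Unit 1B: $1,036 | Unit 2B: $711

Floor area total 5,451; assessed value total 456,520.
Blended shares (30% floor area + 70% assessed value): Unit PH1 0.5754; Unit 1B 0.2519; Unit 2B 0.1727.
Unrounded shares: Unit PH1 2,367.20; Unit 1B 1,036.18; Unit 2B 710.62.
After rounding ($1): Unit PH1 $2,367; Unit 1B $1,036; Unit 2B $711. Sum = $4,114.
Rounded total matches; no reconciliation needed.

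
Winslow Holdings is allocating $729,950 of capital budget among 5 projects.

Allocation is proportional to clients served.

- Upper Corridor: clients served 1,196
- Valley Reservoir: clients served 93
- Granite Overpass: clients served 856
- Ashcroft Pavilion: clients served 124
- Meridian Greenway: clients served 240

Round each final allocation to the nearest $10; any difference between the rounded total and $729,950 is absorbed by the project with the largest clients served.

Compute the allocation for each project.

Upper Corridor: $347,950 | Valley Reservoir: $27,060 | Granite Overpass: $249,040 | Ashcroft Pavilion: $36,080 | Meridian Greenway: $69,820

Combined clients served = 1,196 + 93 + 856 + 124 + 240 = 2,509.
Raw shares: Upper Corridor 347,955.44; Valley Reservoir 27,056.74; Granite Overpass 249,038.34; Ashcroft Pavilion 36,075.65; Meridian Greenway 69,823.83.
At nearest $10: Upper Corridor $347,960; Valley Reservoir $27,060; Granite Overpass $249,040; Ashcroft Pavilion $36,080; Meridian Greenway $69,820. Sum = $729,960.
Difference $729,950 − $729,960 = −$10 applied to largest clients served (Upper Corridor): Upper Corridor becomes $347,950.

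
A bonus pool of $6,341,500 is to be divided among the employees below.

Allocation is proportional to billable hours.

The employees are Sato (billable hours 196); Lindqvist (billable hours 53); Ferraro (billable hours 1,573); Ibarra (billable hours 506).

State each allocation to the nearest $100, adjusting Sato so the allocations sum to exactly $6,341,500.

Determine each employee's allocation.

Sum of billable hours: 2,328.
Pro-rata amounts: Sato 196/2,328 × $6,341,500 = 533,906.36; Lindqvist 53/2,328 × $6,341,500 = 144,372.64; Ferraro 1,573/2,328 × $6,341,500 = 4,284,870.92; Ibarra 506/2,328 × $6,341,500 = 1,378,350.09.
At nearest $100: Sato $533,900; Lindqvist $144,400; Ferraro $4,284,900; Ibarra $1,378,400. Sum = $6,341,600.
Difference $6,341,500 − $6,341,600 = −$100 applied to Sato: Sato becomes $533,800.

Sato: $533,800; Lindqvist: $144,400; Ferraro: $4,284,900; Ibarra: $1,378,400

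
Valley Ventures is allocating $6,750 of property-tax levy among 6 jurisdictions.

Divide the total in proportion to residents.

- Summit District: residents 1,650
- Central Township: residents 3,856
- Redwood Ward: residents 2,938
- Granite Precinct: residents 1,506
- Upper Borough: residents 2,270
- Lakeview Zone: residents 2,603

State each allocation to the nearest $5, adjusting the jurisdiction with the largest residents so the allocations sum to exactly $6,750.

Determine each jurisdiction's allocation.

Summit District: $750 · Central Township: $1,755 · Redwood Ward: $1,340 · Granite Precinct: $685 · Upper Borough: $1,035 · Lakeview Zone: $1,185

Sum of residents: 1,650 + 3,856 + 2,938 + 1,506 + 2,270 + 2,603 = 14,823.
Raw shares: Summit District 751.37; Central Township 1,755.92; Redwood Ward 1,337.89; Granite Precinct 685.79; Upper Borough 1,033.70; Lakeview Zone 1,185.34.
After rounding ($5): Summit District $750; Central Township $1,755; Redwood Ward $1,340; Granite Precinct $685; Upper Borough $1,035; Lakeview Zone $1,185. Sum = $6,750.
Sum already equals the total — no adjustment.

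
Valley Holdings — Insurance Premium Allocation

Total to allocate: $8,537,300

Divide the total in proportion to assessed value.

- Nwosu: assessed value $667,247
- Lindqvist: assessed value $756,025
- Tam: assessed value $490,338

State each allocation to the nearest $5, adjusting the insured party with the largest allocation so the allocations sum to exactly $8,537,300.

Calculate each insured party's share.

Nwosu: $2,976,830 | Lindqvist: $3,372,895 | Tam: $2,187,575

Sum of assessed value: 1,913,610.
Unrounded shares: Nwosu 667,247/1,913,610 × $8,537,300 = 2,976,827.99; Lindqvist 756,025/1,913,610 × $8,537,300 = 3,372,898.47; Tam 490,338/1,913,610 × $8,537,300 = 2,187,573.54.
Rounded to nearest $5: Nwosu $2,976,830; Lindqvist $3,372,900; Tam $2,187,575. Sum = $8,537,305.
Difference $8,537,300 − $8,537,305 = −$5 applied to largest allocation (Lindqvist): Lindqvist becomes $3,372,895.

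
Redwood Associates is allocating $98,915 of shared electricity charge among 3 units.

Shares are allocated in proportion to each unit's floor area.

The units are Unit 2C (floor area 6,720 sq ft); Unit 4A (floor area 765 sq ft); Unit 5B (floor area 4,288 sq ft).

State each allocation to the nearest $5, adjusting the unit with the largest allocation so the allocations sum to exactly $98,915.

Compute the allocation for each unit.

Unit 2C: $56,465; Unit 4A: $6,425; Unit 5B: $36,025

Total floor area = 11,773.
Proportional shares: Unit 2C 6,720/11,773 × $98,915 = 56,460.44; Unit 4A 765/11,773 × $98,915 = 6,427.42; Unit 5B 4,288/11,773 × $98,915 = 36,027.14.
At nearest $5: Unit 2C $56,460; Unit 4A $6,425; Unit 5B $36,025. Sum = $98,910.
Difference $98,915 − $98,910 = +$5 applied to largest allocation (Unit 2C): Unit 2C becomes $56,465.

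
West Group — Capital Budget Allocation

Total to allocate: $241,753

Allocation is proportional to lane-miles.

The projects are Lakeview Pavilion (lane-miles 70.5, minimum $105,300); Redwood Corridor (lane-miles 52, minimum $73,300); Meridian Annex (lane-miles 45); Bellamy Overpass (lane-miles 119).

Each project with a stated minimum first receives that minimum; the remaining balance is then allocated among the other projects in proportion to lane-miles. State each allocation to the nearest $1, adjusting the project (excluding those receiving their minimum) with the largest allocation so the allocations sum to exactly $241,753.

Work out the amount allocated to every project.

Lakeview Pavilion: $105,300; Redwood Corridor: $73,300; Meridian Annex: $17,329; Bellamy Overpass: $45,824

Minimums first: Lakeview Pavilion $105,300; Redwood Corridor $73,300. Residual $63,153.
Residual split over remaining lane-miles 164: Meridian Annex 17,328.57 → $17,329; Bellamy Overpass 45,824.43 → $45,824.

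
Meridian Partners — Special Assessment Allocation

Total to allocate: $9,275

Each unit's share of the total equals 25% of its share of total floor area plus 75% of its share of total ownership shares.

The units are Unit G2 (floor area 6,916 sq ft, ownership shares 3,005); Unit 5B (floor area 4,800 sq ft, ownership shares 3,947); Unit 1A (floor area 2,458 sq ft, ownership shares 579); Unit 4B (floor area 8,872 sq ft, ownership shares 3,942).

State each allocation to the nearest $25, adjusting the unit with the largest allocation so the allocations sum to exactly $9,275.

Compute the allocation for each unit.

Unit G2: $2,525 | Unit 5B: $2,875 | Unit 1A: $600 | Unit 4B: $3,275

Totals — floor area 23,046, ownership shares 11,473.
Composite weights (25% floor area + 75% ownership shares): Unit G2 0.2715; Unit 5B 0.3101; Unit 1A 0.0645; Unit 4B 0.3539.
Raw shares: Unit G2 2,517.82; Unit 5B 2,876.07; Unit 1A 598.37; Unit 4B 3,282.74.
At nearest $25: Unit G2 $2,525; Unit 5B $2,875; Unit 1A $600; Unit 4B $3,275. Sum = $9,275.
Rounded total matches; no reconciliation needed.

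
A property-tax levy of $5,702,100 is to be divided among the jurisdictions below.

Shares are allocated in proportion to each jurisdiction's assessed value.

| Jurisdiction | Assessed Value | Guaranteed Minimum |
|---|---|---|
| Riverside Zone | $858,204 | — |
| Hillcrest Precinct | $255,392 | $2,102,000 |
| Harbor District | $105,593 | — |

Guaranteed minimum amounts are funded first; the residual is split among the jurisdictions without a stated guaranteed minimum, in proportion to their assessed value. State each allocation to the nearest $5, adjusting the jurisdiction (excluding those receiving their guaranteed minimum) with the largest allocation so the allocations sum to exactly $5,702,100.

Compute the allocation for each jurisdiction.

Fund the minimums — Hillcrest Precinct $2,102,000. Remaining pool $3,600,100.
Remaining pool split over remaining assessed value 963,797: Riverside Zone 3,205,675.28 → $3,205,675; Harbor District 394,424.72 → $394,425.

Riverside Zone: $3,205,675 · Hillcrest Precinct: $2,102,000 · Harbor District: $394,425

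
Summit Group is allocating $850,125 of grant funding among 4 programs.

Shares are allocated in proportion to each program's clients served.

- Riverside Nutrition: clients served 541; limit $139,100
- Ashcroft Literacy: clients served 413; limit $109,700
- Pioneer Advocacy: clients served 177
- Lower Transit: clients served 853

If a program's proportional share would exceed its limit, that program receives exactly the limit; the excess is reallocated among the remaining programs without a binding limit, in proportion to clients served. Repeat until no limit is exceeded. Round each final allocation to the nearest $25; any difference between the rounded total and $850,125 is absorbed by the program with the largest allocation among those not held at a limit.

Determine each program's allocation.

Riverside Nutrition: $139,100; Ashcroft Literacy: $109,700; Pioneer Advocacy: $103,325; Lower Transit: $498,000

Sum of clients served: 1,984.
Unconstrained shares: Riverside Nutrition 231,813.32; Ashcroft Literacy 176,966.54; Pioneer Advocacy 75,842.80; Lower Transit 365,502.33.
Held at cap: Riverside Nutrition ($139,100), Ashcroft Literacy ($109,700); remaining pool $601,325 reallocated over remaining clients served 1,030.
Remaining shares: Pioneer Advocacy 103,334.49 → $103,325; Lower Transit 497,990.51 → $498,000.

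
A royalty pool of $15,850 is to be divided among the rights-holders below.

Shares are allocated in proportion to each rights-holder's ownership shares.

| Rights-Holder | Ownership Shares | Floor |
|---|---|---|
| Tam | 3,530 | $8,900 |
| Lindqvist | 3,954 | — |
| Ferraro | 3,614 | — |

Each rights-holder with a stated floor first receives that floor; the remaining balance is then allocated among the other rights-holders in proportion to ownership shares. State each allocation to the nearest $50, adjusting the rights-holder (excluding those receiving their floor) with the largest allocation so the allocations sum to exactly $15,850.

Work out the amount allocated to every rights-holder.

Tam: $8,900 | Lindqvist: $3,650 | Ferraro: $3,300

Minimums first: Tam $8,900. Balance $6,950.
Balance split over remaining ownership shares 7,568: Lindqvist 3,631.12 → $3,650; Ferraro 3,318.88 → $3,300.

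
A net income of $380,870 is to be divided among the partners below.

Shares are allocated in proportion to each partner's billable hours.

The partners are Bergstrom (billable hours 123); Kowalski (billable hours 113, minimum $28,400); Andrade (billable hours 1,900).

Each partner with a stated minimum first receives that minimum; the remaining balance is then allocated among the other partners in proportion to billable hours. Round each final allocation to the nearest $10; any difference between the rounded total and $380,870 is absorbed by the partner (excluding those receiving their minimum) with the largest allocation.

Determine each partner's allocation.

Minimums first: Kowalski $28,400. Remaining pool $352,470.
Remaining pool split over remaining billable hours 2,023: Bergstrom 21,430.45 → $21,430; Andrade 331,039.55 → $331,040.

Bergstrom: $21,430 · Kowalski: $28,400 · Andrade: $331,040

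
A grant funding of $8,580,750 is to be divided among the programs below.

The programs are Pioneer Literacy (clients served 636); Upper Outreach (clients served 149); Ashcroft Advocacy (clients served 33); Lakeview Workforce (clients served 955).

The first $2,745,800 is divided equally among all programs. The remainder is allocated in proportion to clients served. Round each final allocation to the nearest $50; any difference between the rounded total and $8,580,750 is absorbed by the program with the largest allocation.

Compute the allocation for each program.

Pioneer Literacy: $2,779,550 · Upper Outreach: $1,176,800 · Ashcroft Advocacy: $795,050 · Lakeview Workforce: $3,829,350

Equal tier: $2,745,800 ÷ 4 = $686,450 apiece.
Remainder $5,834,950 by clients served (total 1,773): Pioneer Literacy 2,093,078.51 → $2,093,100; Upper Outreach 490,359.59 → $490,350; Ashcroft Advocacy 108,603.13 → $108,600; Lakeview Workforce 3,142,908.77 → $3,142,900.
Totals: Pioneer Literacy $686,450 + $2,093,100 = $2,779,550; Upper Outreach $686,450 + $490,350 = $1,176,800; Ashcroft Advocacy $686,450 + $108,600 = $795,050; Lakeview Workforce $686,450 + $3,142,900 = $3,829,350.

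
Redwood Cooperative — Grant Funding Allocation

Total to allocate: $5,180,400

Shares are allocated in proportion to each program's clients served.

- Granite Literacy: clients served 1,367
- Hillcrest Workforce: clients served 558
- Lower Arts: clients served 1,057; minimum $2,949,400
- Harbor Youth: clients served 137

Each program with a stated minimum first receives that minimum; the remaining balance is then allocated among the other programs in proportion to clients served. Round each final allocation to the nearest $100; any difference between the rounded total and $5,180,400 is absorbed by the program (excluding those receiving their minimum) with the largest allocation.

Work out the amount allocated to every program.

Granite Literacy: $1,479,100 | Hillcrest Workforce: $603,700 | Lower Arts: $2,949,400 | Harbor Youth: $148,200

Guaranteed amounts: Lower Arts $2,949,400. Residual $2,231,000.
Residual split over remaining clients served 2,062: Granite Literacy 1,479,038.31 → $1,479,000; Hillcrest Workforce 603,733.27 → $603,700; Harbor Youth 148,228.42 → $148,200.
Rounding difference +$100 applied to Granite Literacy → $1,479,100.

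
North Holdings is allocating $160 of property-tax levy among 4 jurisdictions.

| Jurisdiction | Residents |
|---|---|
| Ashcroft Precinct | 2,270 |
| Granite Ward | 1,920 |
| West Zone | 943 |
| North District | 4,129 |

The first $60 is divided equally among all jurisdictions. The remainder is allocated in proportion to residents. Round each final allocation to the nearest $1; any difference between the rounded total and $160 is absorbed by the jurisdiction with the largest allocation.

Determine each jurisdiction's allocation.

Ashcroft Precinct: $40; Granite Ward: $36; West Zone: $25; North District: $59

$60 shared equally gives $15 per jurisdiction.
Remainder $100 by residents (total 9,262): Ashcroft Precinct 24.51 → $25; Granite Ward 20.73 → $21; West Zone 10.18 → $10; North District 44.58 → $45.
Rounding difference −$1 on remainder applied to North District.
Totals: Ashcroft Precinct $15 + $25 = $40; Granite Ward $15 + $21 = $36; West Zone $15 + $10 = $25; North District $15 + $44 = $59.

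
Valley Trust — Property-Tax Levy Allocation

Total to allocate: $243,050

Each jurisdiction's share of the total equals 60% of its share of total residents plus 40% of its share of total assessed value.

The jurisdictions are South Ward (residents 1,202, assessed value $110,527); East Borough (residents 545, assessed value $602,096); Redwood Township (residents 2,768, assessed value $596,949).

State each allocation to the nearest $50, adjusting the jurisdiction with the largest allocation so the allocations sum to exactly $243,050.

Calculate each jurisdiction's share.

South Ward: $47,050; East Borough: $62,300; Redwood Township: $133,700

Totals — residents 4,515, assessed value 1,309,572.
Blended shares (60% residents + 40% assessed value): South Ward 0.1935; East Borough 0.2563; Redwood Township 0.5502.
Unrounded shares: South Ward 47,028.70; East Borough 62,301.36; Redwood Township 133,719.94.
Rounded to nearest $50: South Ward $47,050; East Borough $62,300; Redwood Township $133,700. Sum = $243,050.
Sum already equals the total — no adjustment.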